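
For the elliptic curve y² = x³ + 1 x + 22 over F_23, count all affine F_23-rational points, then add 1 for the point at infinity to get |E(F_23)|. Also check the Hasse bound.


Affine points = {(1, 1), (1, 22), (2, 3), (2, 20), (3, 11), (3, 12), (7, 2), (7, 21), (8, 6), (8, 17), (9, 1), (9, 22), (13, 1), (13, 22), (15, 10), (15, 13), (19, 0), (21, 9), (21, 14)}; affine count = 19; |E(F_23)| = 20.

Discriminant check: Δ ∝ 4a³ + 27b² = 4·1³ + 27·22² = 4·1 + 27·484 ≡ 8 (mod 23). Nonzero ⇒ E is nonsingular.
For each x ∈ F_23, compute rhs = x³ + 1·x + 22 mod 23, then count y ∈ F_23 with y² ≡ rhs.
  x = 0: rhs = 22, matching y values: none (0 points).
  x = 1: rhs = 1, matching y values: 1, 22 (2 points).
  x = 2: rhs = 9, matching y values: 3, 20 (2 points).
  x = 3: rhs = 6, matching y values: 11, 12 (2 points).
  x = 4: rhs = 21, matching y values: none (0 points).
  x = 5: rhs = 14, matching y values: none (0 points).
  x = 6: rhs = 14, matching y values: none (0 points).
  x = 7: rhs = 4, matching y values: 2, 21 (2 points).
  x = 8: rhs = 13, matching y values: 6, 17 (2 points).
  x = 9: rhs = 1, matching y values: 1, 22 (2 points).
  x = 10: rhs = 20, matching y values: none (0 points).
  x = 11: rhs = 7, matching y values: none (0 points).
  x = 12: rhs = 14, matching y values: none (0 points).
  x = 13: rhs = 1, matching y values: 1, 22 (2 points).
  x = 14: rhs = 20, matching y values: none (0 points).
  x = 15: rhs = 8, matching y values: 10, 13 (2 points).
  x = 16: rhs = 17, matching y values: none (0 points).
  x = 17: rhs = 7, matching y values: none (0 points).
  x = 18: rhs = 7, matching y values: none (0 points).
  x = 19: rhs = 0, matching y values: 0 (1 points).
  x = 20: rhs = 15, matching y values: none (0 points).
  x = 21: rhs = 12, matching y values: 9, 14 (2 points).
  x = 22: rhs = 20, matching y values: none (0 points).
Total affine count: 19.
Full point count |E(F_23)| = 19 + 1 = 20.
Hasse bound: |20 − (23+1)| = |-4| = 4 ≤ 2√23 ≈ 9.5917 ✓.


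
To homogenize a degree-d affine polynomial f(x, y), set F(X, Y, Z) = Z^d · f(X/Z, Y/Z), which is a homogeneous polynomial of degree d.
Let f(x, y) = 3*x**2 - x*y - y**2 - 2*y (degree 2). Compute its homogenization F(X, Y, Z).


F(X, Y, Z) = 3*X**2 - X*Y - Y**2 - 2*Y*Z

deg(f) = 2.
Substitute x = X/Z, y = Y/Z into f, then multiply by Z^2.
  monomial 3·x^2·y^0 ↦ 3·X^2·Y^0·Z^0.
  monomial -1·x^1·y^1 ↦ -1·X^1·Y^1·Z^0.
  monomial -1·x^0·y^2 ↦ -1·X^0·Y^2·Z^0.
  monomial -2·x^0·y^1 ↦ -2·X^0·Y^1·Z^1.
Collecting: F(X, Y, Z) = 3*X**2 - X*Y - Y**2 - 2*Y*Z.


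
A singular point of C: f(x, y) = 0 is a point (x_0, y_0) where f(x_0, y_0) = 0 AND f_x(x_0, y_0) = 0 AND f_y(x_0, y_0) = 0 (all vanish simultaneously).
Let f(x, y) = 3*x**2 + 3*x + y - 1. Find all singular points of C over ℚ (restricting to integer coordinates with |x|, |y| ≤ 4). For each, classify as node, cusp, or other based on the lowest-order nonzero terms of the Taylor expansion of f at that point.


No singular points in the scanned grid; C is smooth there.

Compute partial derivatives:
  f_x = 6*x + 3.
  f_y = 1.
f_y = 1 is a nonzero constant, so f_y never vanishes: no point (x, y) can satisfy f = f_x = f_y = 0. In particular no (x, y) ∈ {−4, ..., 4}² is singular; the curve is smooth.


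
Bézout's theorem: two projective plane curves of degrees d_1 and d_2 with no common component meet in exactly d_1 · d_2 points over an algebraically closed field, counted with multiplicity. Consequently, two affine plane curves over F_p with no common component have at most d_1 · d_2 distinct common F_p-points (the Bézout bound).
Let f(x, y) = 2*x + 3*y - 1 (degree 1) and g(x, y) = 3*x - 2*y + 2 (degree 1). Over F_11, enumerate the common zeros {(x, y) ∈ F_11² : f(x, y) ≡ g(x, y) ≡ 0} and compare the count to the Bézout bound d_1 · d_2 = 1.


Common zeros: {(9, 9)}; count = 1; Bézout bound = 1.

deg(f) = 1, deg(g) = 1, so Bézout bound = 1.
Scan x ∈ F_11. For each x, list the y ∈ F_11 with f(x, y) ≡ 0 and those with g(x, y) ≡ 0 (mod 11); the common zeros in that column are the intersection.
  x = 0: f ≡ 0 at y ∈ {4}; g ≡ 0 at y ∈ {1}; common: ∅.
  x = 1: f ≡ 0 at y ∈ {7}; g ≡ 0 at y ∈ {8}; common: ∅.
  x = 2: f ≡ 0 at y ∈ {10}; g ≡ 0 at y ∈ {4}; common: ∅.
  x = 3: f ≡ 0 at y ∈ {2}; g ≡ 0 at y ∈ {0}; common: ∅.
  x = 4: f ≡ 0 at y ∈ {5}; g ≡ 0 at y ∈ {7}; common: ∅.
  x = 5: f ≡ 0 at y ∈ {8}; g ≡ 0 at y ∈ {3}; common: ∅.
  x = 6: f ≡ 0 at y ∈ {0}; g ≡ 0 at y ∈ {10}; common: ∅.
  x = 7: f ≡ 0 at y ∈ {3}; g ≡ 0 at y ∈ {6}; common: ∅.
  x = 8: f ≡ 0 at y ∈ {6}; g ≡ 0 at y ∈ {2}; common: ∅.
  x = 9: f ≡ 0 at y ∈ {9}; g ≡ 0 at y ∈ {9}; common: {9}.
  x = 10: f ≡ 0 at y ∈ {1}; g ≡ 0 at y ∈ {5}; common: ∅.
Collecting: common zeros = {(9, 9)}, so the count is 1.
Comparison with the Bézout bound: 1 ≤ 1 = deg(f)·deg(g), as expected for curves with no common component (the bound is attained).


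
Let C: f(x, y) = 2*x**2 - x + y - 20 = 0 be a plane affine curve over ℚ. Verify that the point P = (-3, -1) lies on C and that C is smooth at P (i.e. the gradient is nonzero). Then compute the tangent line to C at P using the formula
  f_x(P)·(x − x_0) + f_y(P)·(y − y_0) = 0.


Tangent line at P: -13*x + y - 38 = 0.

Step 1: f(-3, -1) = 0, so P lies on C.
Step 2: partial derivatives
  f_x(x, y) = 4*x - 1, f_y(x, y) = 1.
  f_x(P) = -13, f_y(P) = 1 (gradient nonzero, so P is smooth).
Step 3: tangent line at P: -13·(x − -3) + 1·(y − -1) = 0.
Expanding: -13*x + y - 38 = 0.


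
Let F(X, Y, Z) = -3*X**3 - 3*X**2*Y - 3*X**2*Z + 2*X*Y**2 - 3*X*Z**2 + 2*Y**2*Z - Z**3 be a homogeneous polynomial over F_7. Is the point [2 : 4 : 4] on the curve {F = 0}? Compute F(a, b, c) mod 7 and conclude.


F(2,4,4) ≡ 3 (mod 7); P is NOT on the curve.

Evaluate F(2, 4, 4) term-by-term (mod 7).
  -3*X**3 ↦ -3·8·1·1 = -24
  -3*X**2*Y ↦ -3·4·4·1 = -48
  -3*X**2*Z ↦ -3·4·1·4 = -48
  2*X*Y**2 ↦ 2·2·16·1 = 64
  -3*X*Z**2 ↦ -3·2·1·16 = -96
  2*Y**2*Z ↦ 2·1·16·4 = 128
  -Z**3 ↦ -1·1·1·64 = -64
Sum: F(2, 4, 4) = (-24) + (-48) + (-48) + (64) + (-96) + (128) + (-64) = -88.
Reducing mod 7: -88 ≡ 3 (mod 7).
Since F(a, b, c) ≡ 3 ≠ 0 (mod 7), P does NOT lie on the curve.


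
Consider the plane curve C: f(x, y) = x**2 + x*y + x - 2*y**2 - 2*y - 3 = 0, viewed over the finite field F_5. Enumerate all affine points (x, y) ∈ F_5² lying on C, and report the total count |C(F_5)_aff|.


Affine F_5-points: {(0, 2), (2, 2), (2, 3), (4, 3)}; count = 4.

For each of the 25 pairs (x, y) ∈ F_5², evaluate f(x, y) mod 5. Record the zeros.
  x = 0: [0↦2, 1↦3, 2↦0, 3↦3, 4↦2]  zeros at y ∈ {2}
  x = 1: [0↦4, 1↦1, 2↦4, 3↦3, 4↦3]  zeros at y ∈ ∅
  x = 2: [0↦3, 1↦1, 2↦0, 3↦0, 4↦1]  zeros at y ∈ {2, 3}
  x = 3: [0↦4, 1↦3, 2↦3, 3↦4, 4↦1]  zeros at y ∈ ∅
  x = 4: [0↦2, 1↦2, 2↦3, 3↦0, 4↦3]  zeros at y ∈ {3}
Collecting zeros: affine points = {(0, 2), (2, 2), (2, 3), (4, 3)}.
Total count |C(F_5)_aff| = 4.


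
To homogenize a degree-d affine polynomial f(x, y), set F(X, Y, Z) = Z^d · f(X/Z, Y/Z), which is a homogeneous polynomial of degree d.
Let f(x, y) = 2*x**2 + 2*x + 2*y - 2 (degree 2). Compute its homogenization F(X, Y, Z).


F(X, Y, Z) = 2*X**2 + 2*X*Z + 2*Y*Z - 2*Z**2

deg(f) = 2.
Substitute x = X/Z, y = Y/Z into f, then multiply by Z^2.
  monomial 2·x^2·y^0 ↦ 2·X^2·Y^0·Z^0.
  monomial 2·x^1·y^0 ↦ 2·X^1·Y^0·Z^1.
  monomial 2·x^0·y^1 ↦ 2·X^0·Y^1·Z^1.
  monomial -2·x^0·y^0 ↦ -2·X^0·Y^0·Z^2.
Collecting: F(X, Y, Z) = 2*X**2 + 2*X*Z + 2*Y*Z - 2*Z**2.


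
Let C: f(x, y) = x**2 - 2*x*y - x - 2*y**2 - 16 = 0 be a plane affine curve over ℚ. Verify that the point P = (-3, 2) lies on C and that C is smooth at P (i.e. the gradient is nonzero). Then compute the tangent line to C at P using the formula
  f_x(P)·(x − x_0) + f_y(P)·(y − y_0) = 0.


Tangent line at P: -11*x - 2*y - 29 = 0.

Step 1: f(-3, 2) = 0, so P lies on C.
Step 2: partial derivatives
  f_x(x, y) = 2*x - 2*y - 1, f_y(x, y) = -2*x - 4*y.
  f_x(P) = -11, f_y(P) = -2 (gradient nonzero, so P is smooth).
Step 3: tangent line at P: -11·(x − -3) + -2·(y − 2) = 0.
Expanding: -11*x - 2*y - 29 = 0.


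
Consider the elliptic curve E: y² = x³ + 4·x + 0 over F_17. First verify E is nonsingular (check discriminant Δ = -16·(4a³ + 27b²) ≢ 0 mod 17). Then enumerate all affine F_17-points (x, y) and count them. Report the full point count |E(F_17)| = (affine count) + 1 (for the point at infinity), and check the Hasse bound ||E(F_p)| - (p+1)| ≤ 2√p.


Affine points = {(0, 0), (2, 4), (2, 13), (5, 3), (5, 14), (6, 6), (6, 11), (8, 0), (9, 0), (11, 7), (11, 10), (12, 5), (12, 12), (15, 1), (15, 16)}; affine count = 15; |E(F_17)| = 16.

Discriminant check: Δ ∝ 4a³ + 27b² = 4·4³ + 27·0² = 4·64 + 27·0 ≡ 1 (mod 17). Nonzero ⇒ E is nonsingular.
For each x ∈ F_17, compute rhs = x³ + 4·x + 0 mod 17, then count y ∈ F_17 with y² ≡ rhs.
  x = 0: rhs = 0, matching y values: 0 (1 points).
  x = 1: rhs = 5, matching y values: none (0 points).
  x = 2: rhs = 16, matching y values: 4, 13 (2 points).
  x = 3: rhs = 5, matching y values: none (0 points).
  x = 4: rhs = 12, matching y values: none (0 points).
  x = 5: rhs = 9, matching y values: 3, 14 (2 points).
  x = 6: rhs = 2, matching y values: 6, 11 (2 points).
  x = 7: rhs = 14, matching y values: none (0 points).
  x = 8: rhs = 0, matching y values: 0 (1 points).
  x = 9: rhs = 0, matching y values: 0 (1 points).
  x = 10: rhs = 3, matching y values: none (0 points).
  x = 11: rhs = 15, matching y values: 7, 10 (2 points).
  x = 12: rhs = 8, matching y values: 5, 12 (2 points).
  x = 13: rhs = 5, matching y values: none (0 points).
  x = 14: rhs = 12, matching y values: none (0 points).
  x = 15: rhs = 1, matching y values: 1, 16 (2 points).
  x = 16: rhs = 12, matching y values: none (0 points).
Total affine count: 15.
Full point count |E(F_17)| = 15 + 1 = 16.
Hasse bound: |16 − (17+1)| = |-2| = 2 ≤ 2√17 ≈ 8.2462 ✓.


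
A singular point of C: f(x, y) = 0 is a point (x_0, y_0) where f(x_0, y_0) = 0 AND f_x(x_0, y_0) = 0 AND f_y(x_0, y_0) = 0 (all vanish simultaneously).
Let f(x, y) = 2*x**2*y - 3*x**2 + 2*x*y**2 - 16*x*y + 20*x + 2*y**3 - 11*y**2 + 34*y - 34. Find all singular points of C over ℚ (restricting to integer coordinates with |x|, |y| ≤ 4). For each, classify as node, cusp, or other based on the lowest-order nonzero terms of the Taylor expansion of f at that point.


Singular points: {(3, 1)}; classification: node.

Compute partial derivatives:
  f_x = 4*x*y - 6*x + 2*y**2 - 16*y + 20.
  f_y = 2*x**2 + 4*x*y - 16*x + 6*y**2 - 22*y + 34.
Scan x_0 ∈ {−4, ..., 4}. For each x_0, f_y(x_0, y) is a polynomial in y; find its integer roots y ∈ {−4, ..., 4}, then test f_x and f at those candidates.
  x = -4: f_y(-4, y) = 6*y**2 - 38*y + 130; no integer root y with |y| ≤ 4.
  x = -3: f_y(-3, y) = 6*y**2 - 34*y + 100; no integer root y with |y| ≤ 4.
  x = -2: f_y(-2, y) = 6*y**2 - 30*y + 74; no integer root y with |y| ≤ 4.
  x = -1: f_y(-1, y) = 6*y**2 - 26*y + 52; no integer root y with |y| ≤ 4.
  x = 0: f_y(0, y) = 6*y**2 - 22*y + 34; no integer root y with |y| ≤ 4.
  x = 1: f_y(1, y) = 6*y**2 - 18*y + 20; no integer root y with |y| ≤ 4.
  x = 2: f_y(2, y) = 6*y**2 - 14*y + 10; no integer root y with |y| ≤ 4.
  x = 3: f_y(3, y) = 6*y**2 - 10*y + 4; vanishes at y ∈ {1}. (3, 1): f_x = 0, f = 0 — SINGULAR.
  x = 4: f_y(4, y) = 6*y**2 - 6*y + 2; no integer root y with |y| ≤ 4.
Only singular point on the grid: (3, 1).
Classify: substitute x = 3 + u, y = 1 + v and expand: f = 2*u**2*v - u**2 + 2*u*v**2 + 2*v**3 + v**2.
No constant or linear terms (consistent with a singular point). Quadratic part: -u**2 + v**2. Cubic part: 2*u**2*v + 2*u*v**2 + 2*v**3.
The quadratic part v**2 - u**2 = (v − u)(v + u) splits into two distinct linear factors, so there are two distinct tangent lines y − 1 = ±(x − 3) — this is a node (ordinary double point).
Classification: node.


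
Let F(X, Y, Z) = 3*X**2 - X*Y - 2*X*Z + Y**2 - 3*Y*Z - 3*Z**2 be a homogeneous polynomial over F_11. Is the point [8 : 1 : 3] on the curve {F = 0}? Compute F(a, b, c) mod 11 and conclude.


F(8,1,3) ≡ 2 (mod 11); P is NOT on the curve.

Evaluate F(8, 1, 3) term-by-term (mod 11).
  3*X**2 ↦ 3·64·1·1 = 192
  -X*Y ↦ -1·8·1·1 = -8
  -2*X*Z ↦ -2·8·1·3 = -48
  Y**2 ↦ 1·1·1·1 = 1
  -3*Y*Z ↦ -3·1·1·3 = -9
  -3*Z**2 ↦ -3·1·1·9 = -27
Sum: F(8, 1, 3) = (192) + (-8) + (-48) + (1) + (-9) + (-27) = 101.
Reducing mod 11: 101 ≡ 2 (mod 11).
Since F(a, b, c) ≡ 2 ≠ 0 (mod 11), P does NOT lie on the curve.


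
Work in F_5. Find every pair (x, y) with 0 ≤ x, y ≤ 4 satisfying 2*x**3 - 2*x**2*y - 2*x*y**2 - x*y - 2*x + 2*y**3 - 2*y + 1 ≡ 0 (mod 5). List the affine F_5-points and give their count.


Affine F_5-points: {(2, 3), (3, 2), (3, 3)}; count = 3.

For each of the 25 pairs (x, y) ∈ F_5², evaluate f(x, y) mod 5. Record the zeros.
  x = 0: [0↦1, 1↦1, 2↦3, 3↦4, 4↦1]  zeros at y ∈ ∅
  x = 1: [0↦1, 1↦1, 2↦4, 3↦2, 4↦2]  zeros at y ∈ ∅
  x = 2: [0↦3, 1↦4, 2↦4, 3↦0, 4↦4]  zeros at y ∈ {3}
  x = 3: [0↦4, 1↦2, 2↦0, 3↦0, 4↦4]  zeros at y ∈ {2, 3}
  x = 4: [0↦1, 1↦2, 2↦4, 3↦4, 4↦4]  zeros at y ∈ ∅
Collecting zeros: affine points = {(2, 3), (3, 2), (3, 3)}.
Total count |C(F_5)_aff| = 3.


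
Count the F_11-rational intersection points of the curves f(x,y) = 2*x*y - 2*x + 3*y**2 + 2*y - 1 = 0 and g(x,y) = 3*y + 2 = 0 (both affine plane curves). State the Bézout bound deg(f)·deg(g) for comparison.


Common zeros: {(3, 3)}; count = 1; Bézout bound = 2.

deg(f) = 2, deg(g) = 1, so Bézout bound = 2.
Scan x ∈ F_11. For each x, list the y ∈ F_11 with f(x, y) ≡ 0 and those with g(x, y) ≡ 0 (mod 11); the common zeros in that column are the intersection.
  x = 0: f ≡ 0 at y ∈ {4, 10}; g ≡ 0 at y ∈ {3}; common: ∅.
  x = 1: f ≡ 0 at y ∈ ∅; g ≡ 0 at y ∈ {3}; common: ∅.
  x = 2: f ≡ 0 at y ∈ ∅; g ≡ 0 at y ∈ {3}; common: ∅.
  x = 3: f ≡ 0 at y ∈ {3, 9}; g ≡ 0 at y ∈ {3}; common: {3}.
  x = 4: f ≡ 0 at y ∈ ∅; g ≡ 0 at y ∈ {3}; common: ∅.
  x = 5: f ≡ 0 at y ∈ {0, 7}; g ≡ 0 at y ∈ {3}; common: ∅.
  x = 6: f ≡ 0 at y ∈ {5}; g ≡ 0 at y ∈ {3}; common: ∅.
  x = 7: f ≡ 0 at y ∈ ∅; g ≡ 0 at y ∈ {3}; common: ∅.
  x = 8: f ≡ 0 at y ∈ {8}; g ≡ 0 at y ∈ {3}; common: ∅.
  x = 9: f ≡ 0 at y ∈ {2, 6}; g ≡ 0 at y ∈ {3}; common: ∅.
  x = 10: f ≡ 0 at y ∈ ∅; g ≡ 0 at y ∈ {3}; common: ∅.
Collecting: common zeros = {(3, 3)}, so the count is 1.
Comparison with the Bézout bound: 1 ≤ 2 = deg(f)·deg(g), as expected for curves with no common component (the affine F_11-count falls short of the bound because intersections may lie at infinity, over extension fields, or carry multiplicity).


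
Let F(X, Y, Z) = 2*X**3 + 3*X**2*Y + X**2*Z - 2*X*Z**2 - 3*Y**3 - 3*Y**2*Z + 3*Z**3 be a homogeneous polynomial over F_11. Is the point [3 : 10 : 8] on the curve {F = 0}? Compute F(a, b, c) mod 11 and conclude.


F(3,10,8) ≡ 9 (mod 11); P is NOT on the curve.

Evaluate F(3, 10, 8) term-by-term (mod 11).
  2*X**3 ↦ 2·27·1·1 = 54
  3*X**2*Y ↦ 3·9·10·1 = 270
  X**2*Z ↦ 1·9·1·8 = 72
  -2*X*Z**2 ↦ -2·3·1·64 = -384
  -3*Y**3 ↦ -3·1·1000·1 = -3000
  -3*Y**2*Z ↦ -3·1·100·8 = -2400
  3*Z**3 ↦ 3·1·1·512 = 1536
Sum: F(3, 10, 8) = (54) + (270) + (72) + (-384) + (-3000) + (-2400) + (1536) = -3852.
Reducing mod 11: -3852 ≡ 9 (mod 11).
Since F(a, b, c) ≡ 9 ≠ 0 (mod 11), P does NOT lie on the curve.


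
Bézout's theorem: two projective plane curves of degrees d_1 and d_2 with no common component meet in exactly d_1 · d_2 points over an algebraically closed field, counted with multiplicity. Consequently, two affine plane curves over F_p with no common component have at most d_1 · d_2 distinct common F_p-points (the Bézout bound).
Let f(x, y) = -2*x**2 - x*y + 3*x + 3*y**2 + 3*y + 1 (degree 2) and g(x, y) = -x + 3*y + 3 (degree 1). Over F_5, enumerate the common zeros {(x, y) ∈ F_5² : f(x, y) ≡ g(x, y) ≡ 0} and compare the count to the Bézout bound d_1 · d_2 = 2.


Common zeros: ∅; count = 0; Bézout bound = 2.

deg(f) = 2, deg(g) = 1, so Bézout bound = 2.
Scan x ∈ F_5. For each x, list the y ∈ F_5 with f(x, y) ≡ 0 and those with g(x, y) ≡ 0 (mod 5); the common zeros in that column are the intersection.
  x = 0: f ≡ 0 at y ∈ ∅; g ≡ 0 at y ∈ {4}; common: ∅.
  x = 1: f ≡ 0 at y ∈ {3}; g ≡ 0 at y ∈ {1}; common: ∅.
  x = 2: f ≡ 0 at y ∈ ∅; g ≡ 0 at y ∈ {3}; common: ∅.
  x = 3: f ≡ 0 at y ∈ {1, 4}; g ≡ 0 at y ∈ {0}; common: ∅.
  x = 4: f ≡ 0 at y ∈ {3, 4}; g ≡ 0 at y ∈ {2}; common: ∅.
Collecting: common zeros = ∅, so the count is 0.
Comparison with the Bézout bound: 0 ≤ 2 = deg(f)·deg(g), as expected for curves with no common component (the affine F_5-count falls short of the bound because intersections may lie at infinity, over extension fields, or carry multiplicity).


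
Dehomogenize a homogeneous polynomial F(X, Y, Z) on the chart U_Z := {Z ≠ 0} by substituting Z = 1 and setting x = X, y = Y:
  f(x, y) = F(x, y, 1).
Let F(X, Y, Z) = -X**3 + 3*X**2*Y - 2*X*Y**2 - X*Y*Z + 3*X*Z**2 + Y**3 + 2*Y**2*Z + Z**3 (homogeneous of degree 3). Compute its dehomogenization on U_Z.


f(x, y) = -x**3 + 3*x**2*y - 2*x*y**2 - x*y + 3*x + y**3 + 2*y**2 + 1

On U_Z we set Z = 1. Each monomial c·X^i·Y^j·Z^k in F becomes c·x^i·y^j·1^k = c·x^i·y^j.
Substituting Z = 1: F(X, Y, 1) = -x**3 + 3*x**2*y - 2*x*y**2 - x*y + 3*x + y**3 + 2*y**2 + 1.
Note: deg(f) ≤ deg(F) = 3; strict inequality happens when F is divisible by Z (lost terms).


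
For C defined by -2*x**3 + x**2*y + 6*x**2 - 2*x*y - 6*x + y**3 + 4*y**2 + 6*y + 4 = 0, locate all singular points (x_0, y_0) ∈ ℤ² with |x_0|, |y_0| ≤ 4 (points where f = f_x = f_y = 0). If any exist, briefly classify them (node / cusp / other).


Singular points: {(1, -1)}; classification: node.

Compute partial derivatives:
  f_x = -6*x**2 + 2*x*y + 12*x - 2*y - 6.
  f_y = x**2 - 2*x + 3*y**2 + 8*y + 6.
Scan x_0 ∈ {−4, ..., 4}. For each x_0, f_y(x_0, y) is a polynomial in y; find its integer roots y ∈ {−4, ..., 4}, then test f_x and f at those candidates.
  x = -4: f_y(-4, y) = 3*y**2 + 8*y + 30; no integer root y with |y| ≤ 4.
  x = -3: f_y(-3, y) = 3*y**2 + 8*y + 21; no integer root y with |y| ≤ 4.
  x = -2: f_y(-2, y) = 3*y**2 + 8*y + 14; no integer root y with |y| ≤ 4.
  x = -1: f_y(-1, y) = 3*y**2 + 8*y + 9; no integer root y with |y| ≤ 4.
  x = 0: f_y(0, y) = 3*y**2 + 8*y + 6; no integer root y with |y| ≤ 4.
  x = 1: f_y(1, y) = 3*y**2 + 8*y + 5; vanishes at y ∈ {-1}. (1, -1): f_x = 0, f = 0 — SINGULAR.
  x = 2: f_y(2, y) = 3*y**2 + 8*y + 6; no integer root y with |y| ≤ 4.
  x = 3: f_y(3, y) = 3*y**2 + 8*y + 9; no integer root y with |y| ≤ 4.
  x = 4: f_y(4, y) = 3*y**2 + 8*y + 14; no integer root y with |y| ≤ 4.
Only singular point on the grid: (1, -1).
Classify: substitute x = 1 + u, y = -1 + v and expand: f = -2*u**3 + u**2*v - u**2 + v**3 + v**2.
No constant or linear terms (consistent with a singular point). Quadratic part: -u**2 + v**2. Cubic part: -2*u**3 + u**2*v + v**3.
The quadratic part v**2 - u**2 = (v − u)(v + u) splits into two distinct linear factors, so there are two distinct tangent lines y − -1 = ±(x − 1) — this is a node (ordinary double point).
Classification: node.


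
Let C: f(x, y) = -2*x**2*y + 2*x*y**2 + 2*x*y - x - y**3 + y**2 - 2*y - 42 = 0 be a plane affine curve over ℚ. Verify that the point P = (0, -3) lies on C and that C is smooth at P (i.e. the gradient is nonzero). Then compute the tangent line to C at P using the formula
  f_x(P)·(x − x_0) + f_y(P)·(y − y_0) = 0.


Tangent line at P: 11*x - 35*y - 105 = 0.

Step 1: f(0, -3) = 0, so P lies on C.
Step 2: partial derivatives
  f_x(x, y) = -4*x*y + 2*y**2 + 2*y - 1, f_y(x, y) = -2*x**2 + 4*x*y + 2*x - 3*y**2 + 2*y - 2.
  f_x(P) = 11, f_y(P) = -35 (gradient nonzero, so P is smooth).
Step 3: tangent line at P: 11·(x − 0) + -35·(y − -3) = 0.
Expanding: 11*x - 35*y - 105 = 0.


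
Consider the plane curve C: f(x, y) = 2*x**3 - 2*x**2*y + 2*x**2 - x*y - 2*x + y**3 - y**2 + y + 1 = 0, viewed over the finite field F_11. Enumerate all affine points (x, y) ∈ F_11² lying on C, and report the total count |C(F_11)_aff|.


Affine F_11-points: {(0, 3), (0, 6), (2, 4), (4, 3), (5, 2), (5, 5), (9, 3), (9, 10), (10, 7), (10, 8)}; count = 10.

For each of the 121 pairs (x, y) ∈ F_11², evaluate f(x, y) mod 11. Record the zeros.
  x = 0: [0↦1, 1↦2, 2↦7, 3↦0, 4↦9, 5↦7, 6↦0, 7↦5, 8↦6, 9↦9, 10↦9]  zeros at y ∈ {3, 6}
  x = 1: [0↦3, 1↦1, 2↦3, 3↦4, 4↦10, 5↦5, 6↦6, 7↦8, 8↦6, 9↦6, 10↦3]  zeros at y ∈ ∅
  x = 2: [0↦10, 1↦1, 2↦7, 3↦1, 4↦0, 5↦10, 6↦4, 7↦10, 8↦1, 9↦5, 10↦6]  zeros at y ∈ {4}
  x = 3: [0↦1, 1↦3, 2↦9, 3↦3, 4↦2, 5↦1, 6↦6, 7↦1, 8↦3, 9↦7, 10↦8]  zeros at y ∈ ∅
  x = 4: [0↦10, 1↦8, 2↦10, 3↦0, 4↦6, 5↦1, 6↦2, 7↦4, 8↦2, 9↦2, 10↦10]  zeros at y ∈ {3}
  x = 5: [0↦5, 1↦6, 2↦0, 3↦4, 4↦2, 5↦0, 6↦4, 7↦9, 8↦10, 9↦2, 10↦2]  zeros at y ∈ {2, 5}
  x = 6: [0↦9, 1↦9, 2↦2, 3↦5, 4↦2, 5↦10, 6↦2, 7↦6, 8↦6, 9↦8, 10↦7]  zeros at y ∈ ∅
  x = 7: [0↦1, 1↦7, 2↦6, 3↦4, 4↦7, 5↦10, 6↦8, 7↦7, 8↦2, 9↦10, 10↦4]  zeros at y ∈ ∅
  x = 8: [0↦4, 1↦1, 2↦2, 3↦2, 4↦7, 5↦1, 6↦1, 7↦2, 8↦10, 9↦9, 10↦5]  zeros at y ∈ ∅
  x = 9: [0↦8, 1↦3, 2↦2, 3↦0, 4↦3, 5↦6, 6↦4, 7↦3, 8↦9, 9↦6, 10↦0]  zeros at y ∈ {3, 10}
  x = 10: [0↦3, 1↦3, 2↦7, 3↦10, 4↦7, 5↦4, 6↦7, 7↦0, 8↦0, 9↦2, 10↦1]  zeros at y ∈ {7, 8}
Collecting zeros: affine points = {(0, 3), (0, 6), (2, 4), (4, 3), (5, 2), (5, 5), (9, 3), (9, 10), (10, 7), (10, 8)}.
Total count |C(F_11)_aff| = 10.


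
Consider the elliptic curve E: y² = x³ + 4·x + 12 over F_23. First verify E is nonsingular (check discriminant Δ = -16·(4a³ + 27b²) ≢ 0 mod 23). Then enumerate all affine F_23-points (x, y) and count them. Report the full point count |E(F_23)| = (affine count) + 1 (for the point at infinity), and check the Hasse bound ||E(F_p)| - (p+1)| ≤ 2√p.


Affine points = {(0, 9), (0, 14), (4, 0), (8, 2), (8, 21), (9, 8), (9, 15), (14, 11), (14, 12), (16, 3), (16, 20), (17, 5), (17, 18), (19, 1), (19, 22)}; affine count = 15; |E(F_23)| = 16.

Discriminant check: Δ ∝ 4a³ + 27b² = 4·4³ + 27·12² = 4·64 + 27·144 ≡ 4 (mod 23). Nonzero ⇒ E is nonsingular.
For each x ∈ F_23, compute rhs = x³ + 4·x + 12 mod 23, then count y ∈ F_23 with y² ≡ rhs.
  x = 0: rhs = 12, matching y values: 9, 14 (2 points).
  x = 1: rhs = 17, matching y values: none (0 points).
  x = 2: rhs = 5, matching y values: none (0 points).
  x = 3: rhs = 5, matching y values: none (0 points).
  x = 4: rhs = 0, matching y values: 0 (1 points).
  x = 5: rhs = 19, matching y values: none (0 points).
  x = 6: rhs = 22, matching y values: none (0 points).
  x = 7: rhs = 15, matching y values: none (0 points).
  x = 8: rhs = 4, matching y values: 2, 21 (2 points).
  x = 9: rhs = 18, matching y values: 8, 15 (2 points).
  x = 10: rhs = 17, matching y values: none (0 points).
  x = 11: rhs = 7, matching y values: none (0 points).
  x = 12: rhs = 17, matching y values: none (0 points).
  x = 13: rhs = 7, matching y values: none (0 points).
  x = 14: rhs = 6, matching y values: 11, 12 (2 points).
  x = 15: rhs = 20, matching y values: none (0 points).
  x = 16: rhs = 9, matching y values: 3, 20 (2 points).
  x = 17: rhs = 2, matching y values: 5, 18 (2 points).
  x = 18: rhs = 5, matching y values: none (0 points).
  x = 19: rhs = 1, matching y values: 1, 22 (2 points).
  x = 20: rhs = 19, matching y values: none (0 points).
  x = 21: rhs = 19, matching y values: none (0 points).
  x = 22: rhs = 7, matching y values: none (0 points).
Total affine count: 15.
Full point count |E(F_23)| = 15 + 1 = 16.
Hasse bound: |16 − (23+1)| = |-8| = 8 ≤ 2√23 ≈ 9.5917 ✓.


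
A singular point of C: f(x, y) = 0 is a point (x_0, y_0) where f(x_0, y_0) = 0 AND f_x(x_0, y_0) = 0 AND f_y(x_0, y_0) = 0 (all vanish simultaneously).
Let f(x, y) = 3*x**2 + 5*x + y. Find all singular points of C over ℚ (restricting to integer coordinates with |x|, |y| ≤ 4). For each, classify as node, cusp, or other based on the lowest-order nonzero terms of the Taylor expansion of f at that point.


No singular points in the scanned grid; C is smooth there.

Compute partial derivatives:
  f_x = 6*x + 5.
  f_y = 1.
f_y = 1 is a nonzero constant, so f_y never vanishes: no point (x, y) can satisfy f = f_x = f_y = 0. In particular no (x, y) ∈ {−4, ..., 4}² is singular; the curve is smooth.


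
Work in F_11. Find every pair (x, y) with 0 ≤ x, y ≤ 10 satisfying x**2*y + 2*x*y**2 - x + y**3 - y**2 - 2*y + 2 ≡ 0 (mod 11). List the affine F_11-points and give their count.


Affine F_11-points: {(0, 1), (1, 2), (1, 4), (2, 0), (2, 9), (2, 10), (4, 6), (5, 4), (5, 5), (7, 9), (8, 6), (10, 1), (10, 3), (10, 10)}; count = 14.

For each of the 121 pairs (x, y) ∈ F_11², evaluate f(x, y) mod 11. Record the zeros.
  x = 0: [0↦2, 1↦0, 2↦2, 3↦3, 4↦9, 5↦4, 6↦5, 7↦7, 8↦5, 9↦5, 10↦2]  zeros at y ∈ {1}
  x = 1: [0↦1, 1↦2, 2↦0, 3↦1, 4↦0, 5↦3, 6↦5, 7↦1, 8↦8, 9↦10, 10↦2]  zeros at y ∈ {2, 4}
  x = 2: [0↦0, 1↦6, 2↦2, 3↦5, 4↦10, 5↦1, 6↦6, 7↦9, 8↦5, 9↦0, 10↦0]  zeros at y ∈ {0, 9, 10}
  x = 3: [0↦10, 1↦1, 2↦8, 3↦4, 4↦6, 5↦9, 6↦8, 7↦9, 8↦7, 9↦8, 10↦7]  zeros at y ∈ ∅
  x = 4: [0↦9, 1↦9, 2↦7, 3↦9, 4↦10, 5↦5, 6↦0, 7↦1, 8↦3, 9↦1, 10↦1]  zeros at y ∈ {6}
  x = 5: [0↦8, 1↦8, 2↦10, 3↦9, 4↦0, 5↦0, 6↦4, 7↦7, 8↦4, 9↦1, 10↦4]  zeros at y ∈ {4, 5}
  x = 6: [0↦7, 1↦9, 2↦6, 3↦4, 4↦9, 5↦5, 6↦9, 7↦5, 8↦10, 9↦8, 10↦5]  zeros at y ∈ ∅
  x = 7: [0↦6, 1↦1, 2↦6, 3↦5, 4↦4, 5↦9, 6↦4, 7↦6, 8↦10, 9↦0, 10↦4]  zeros at y ∈ {9}
  x = 8: [0↦5, 1↦6, 2↦10, 3↦1, 4↦7, 5↦1, 6↦0, 7↦10, 8↦4, 9↦10, 10↦1]  zeros at y ∈ {6}
  x = 9: [0↦4, 1↦2, 2↦7, 3↦3, 4↦7, 5↦3, 6↦8, 7↦6, 8↦3, 9↦5, 10↦7]  zeros at y ∈ ∅
  x = 10: [0↦3, 1↦0, 2↦8, 3↦0, 4↦4, 5↦4, 6↦6, 7↦5, 8↦7, 9↦7, 10↦0]  zeros at y ∈ {1, 3, 10}
Collecting zeros: affine points = {(0, 1), (1, 2), (1, 4), (2, 0), (2, 9), (2, 10), (4, 6), (5, 4), (5, 5), (7, 9), (8, 6), (10, 1), (10, 3), (10, 10)}.
Total count |C(F_11)_aff| = 14.


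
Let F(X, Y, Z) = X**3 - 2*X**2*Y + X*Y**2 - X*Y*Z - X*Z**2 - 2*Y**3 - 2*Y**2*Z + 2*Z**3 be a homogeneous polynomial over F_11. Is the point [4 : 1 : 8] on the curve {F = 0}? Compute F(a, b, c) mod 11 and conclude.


F(4,1,8) ≡ 6 (mod 11); P is NOT on the curve.

Evaluate F(4, 1, 8) term-by-term (mod 11).
  X**3 ↦ 1·64·1·1 = 64
  -2*X**2*Y ↦ -2·16·1·1 = -32
  X*Y**2 ↦ 1·4·1·1 = 4
  -X*Y*Z ↦ -1·4·1·8 = -32
  -X*Z**2 ↦ -1·4·1·64 = -256
  -2*Y**3 ↦ -2·1·1·1 = -2
  -2*Y**2*Z ↦ -2·1·1·8 = -16
  2*Z**3 ↦ 2·1·1·512 = 1024
Sum: F(4, 1, 8) = (64) + (-32) + (4) + (-32) + (-256) + (-2) + (-16) + (1024) = 754.
Reducing mod 11: 754 ≡ 6 (mod 11).
Since F(a, b, c) ≡ 6 ≠ 0 (mod 11), P does NOT lie on the curve.


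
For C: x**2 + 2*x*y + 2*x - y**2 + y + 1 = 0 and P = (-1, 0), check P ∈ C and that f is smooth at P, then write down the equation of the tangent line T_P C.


Tangent line at P: -y = 0.

Step 1: f(-1, 0) = 0, so P lies on C.
Step 2: partial derivatives
  f_x(x, y) = 2*x + 2*y + 2, f_y(x, y) = 2*x - 2*y + 1.
  f_x(P) = 0, f_y(P) = -1 (gradient nonzero, so P is smooth).
Step 3: tangent line at P: 0·(x − -1) + -1·(y − 0) = 0.
Expanding: -y = 0.


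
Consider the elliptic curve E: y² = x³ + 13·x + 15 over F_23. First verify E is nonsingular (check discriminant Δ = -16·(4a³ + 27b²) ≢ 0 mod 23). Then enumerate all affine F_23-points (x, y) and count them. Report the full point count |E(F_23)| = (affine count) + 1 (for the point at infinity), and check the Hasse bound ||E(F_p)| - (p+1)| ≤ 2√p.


Affine points = {(1, 11), (1, 12), (2, 7), (2, 16), (3, 9), (3, 14), (4, 4), (4, 19), (7, 9), (7, 14), (10, 8), (10, 15), (12, 6), (12, 17), (13, 9), (13, 14), (16, 8), (16, 15), (18, 3), (18, 20), (20, 8), (20, 15), (21, 2), (21, 21), (22, 1), (22, 22)}; affine count = 26; |E(F_23)| = 27.

Discriminant check: Δ ∝ 4a³ + 27b² = 4·13³ + 27·15² = 4·2197 + 27·225 ≡ 5 (mod 23). Nonzero ⇒ E is nonsingular.
For each x ∈ F_23, compute rhs = x³ + 13·x + 15 mod 23, then count y ∈ F_23 with y² ≡ rhs.
  x = 0: rhs = 15, matching y values: none (0 points).
  x = 1: rhs = 6, matching y values: 11, 12 (2 points).
  x = 2: rhs = 3, matching y values: 7, 16 (2 points).
  x = 3: rhs = 12, matching y values: 9, 14 (2 points).
  x = 4: rhs = 16, matching y values: 4, 19 (2 points).
  x = 5: rhs = 21, matching y values: none (0 points).
  x = 6: rhs = 10, matching y values: none (0 points).
  x = 7: rhs = 12, matching y values: 9, 14 (2 points).
  x = 8: rhs = 10, matching y values: none (0 points).
  x = 9: rhs = 10, matching y values: none (0 points).
  x = 10: rhs = 18, matching y values: 8, 15 (2 points).
  x = 11: rhs = 17, matching y values: none (0 points).
  x = 12: rhs = 13, matching y values: 6, 17 (2 points).
  x = 13: rhs = 12, matching y values: 9, 14 (2 points).
  x = 14: rhs = 20, matching y values: none (0 points).
  x = 15: rhs = 20, matching y values: none (0 points).
  x = 16: rhs = 18, matching y values: 8, 15 (2 points).
  x = 17: rhs = 20, matching y values: none (0 points).
  x = 18: rhs = 9, matching y values: 3, 20 (2 points).
  x = 19: rhs = 14, matching y values: none (0 points).
  x = 20: rhs = 18, matching y values: 8, 15 (2 points).
  x = 21: rhs = 4, matching y values: 2, 21 (2 points).
  x = 22: rhs = 1, matching y values: 1, 22 (2 points).
Total affine count: 26.
Full point count |E(F_23)| = 26 + 1 = 27.
Hasse bound: |27 − (23+1)| = |3| = 3 ≤ 2√23 ≈ 9.5917 ✓.


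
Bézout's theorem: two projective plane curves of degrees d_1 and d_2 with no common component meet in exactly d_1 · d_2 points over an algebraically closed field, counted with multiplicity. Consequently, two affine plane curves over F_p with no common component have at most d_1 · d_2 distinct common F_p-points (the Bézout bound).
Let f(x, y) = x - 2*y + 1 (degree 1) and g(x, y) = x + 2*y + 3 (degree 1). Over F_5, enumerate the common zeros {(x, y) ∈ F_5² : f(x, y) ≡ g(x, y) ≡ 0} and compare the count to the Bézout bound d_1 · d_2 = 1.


Common zeros: {(3, 2)}; count = 1; Bézout bound = 1.

deg(f) = 1, deg(g) = 1, so Bézout bound = 1.
Scan x ∈ F_5. For each x, list the y ∈ F_5 with f(x, y) ≡ 0 and those with g(x, y) ≡ 0 (mod 5); the common zeros in that column are the intersection.
  x = 0: f ≡ 0 at y ∈ {3}; g ≡ 0 at y ∈ {1}; common: ∅.
  x = 1: f ≡ 0 at y ∈ {1}; g ≡ 0 at y ∈ {3}; common: ∅.
  x = 2: f ≡ 0 at y ∈ {4}; g ≡ 0 at y ∈ {0}; common: ∅.
  x = 3: f ≡ 0 at y ∈ {2}; g ≡ 0 at y ∈ {2}; common: {2}.
  x = 4: f ≡ 0 at y ∈ {0}; g ≡ 0 at y ∈ {4}; common: ∅.
Collecting: common zeros = {(3, 2)}, so the count is 1.
Comparison with the Bézout bound: 1 ≤ 1 = deg(f)·deg(g), as expected for curves with no common component (the bound is attained).


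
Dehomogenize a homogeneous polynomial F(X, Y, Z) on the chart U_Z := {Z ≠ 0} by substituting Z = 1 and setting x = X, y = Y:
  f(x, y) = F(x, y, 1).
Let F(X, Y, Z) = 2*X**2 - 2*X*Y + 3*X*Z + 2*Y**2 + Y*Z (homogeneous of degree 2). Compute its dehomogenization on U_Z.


f(x, y) = 2*x**2 - 2*x*y + 3*x + 2*y**2 + y

On U_Z we set Z = 1. Each monomial c·X^i·Y^j·Z^k in F becomes c·x^i·y^j·1^k = c·x^i·y^j.
Substituting Z = 1: F(X, Y, 1) = 2*x**2 - 2*x*y + 3*x + 2*y**2 + y.
Note: deg(f) ≤ deg(F) = 2; strict inequality happens when F is divisible by Z (lost terms).


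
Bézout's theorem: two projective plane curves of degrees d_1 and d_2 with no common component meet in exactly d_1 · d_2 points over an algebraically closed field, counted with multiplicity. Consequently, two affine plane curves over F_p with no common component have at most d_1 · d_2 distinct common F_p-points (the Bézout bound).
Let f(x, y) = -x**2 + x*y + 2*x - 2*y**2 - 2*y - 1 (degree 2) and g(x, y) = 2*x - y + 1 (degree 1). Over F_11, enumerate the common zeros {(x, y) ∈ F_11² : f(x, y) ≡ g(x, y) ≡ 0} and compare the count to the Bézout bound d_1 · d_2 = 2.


Common zeros: ∅; count = 0; Bézout bound = 2.

deg(f) = 2, deg(g) = 1, so Bézout bound = 2.
Scan x ∈ F_11. For each x, list the y ∈ F_11 with f(x, y) ≡ 0 and those with g(x, y) ≡ 0 (mod 11); the common zeros in that column are the intersection.
  x = 0: f ≡ 0 at y ∈ ∅; g ≡ 0 at y ∈ {1}; common: ∅.
  x = 1: f ≡ 0 at y ∈ {0, 5}; g ≡ 0 at y ∈ {3}; common: ∅.
  x = 2: f ≡ 0 at y ∈ {4, 7}; g ≡ 0 at y ∈ {5}; common: ∅.
  x = 3: f ≡ 0 at y ∈ ∅; g ≡ 0 at y ∈ {7}; common: ∅.
  x = 4: f ≡ 0 at y ∈ {4, 8}; g ≡ 0 at y ∈ {9}; common: ∅.
  x = 5: f ≡ 0 at y ∈ ∅; g ≡ 0 at y ∈ {0}; common: ∅.
  x = 6: f ≡ 0 at y ∈ {5, 8}; g ≡ 0 at y ∈ {2}; common: ∅.
  x = 7: f ≡ 0 at y ∈ {1, 7}; g ≡ 0 at y ∈ {4}; common: ∅.
  x = 8: f ≡ 0 at y ∈ ∅; g ≡ 0 at y ∈ {6}; common: ∅.
  x = 9: f ≡ 0 at y ∈ ∅; g ≡ 0 at y ∈ {8}; common: ∅.
  x = 10: f ≡ 0 at y ∈ ∅; g ≡ 0 at y ∈ {10}; common: ∅.
Collecting: common zeros = ∅, so the count is 0.
Comparison with the Bézout bound: 0 ≤ 2 = deg(f)·deg(g), as expected for curves with no common component (the affine F_11-count falls short of the bound because intersections may lie at infinity, over extension fields, or carry multiplicity).


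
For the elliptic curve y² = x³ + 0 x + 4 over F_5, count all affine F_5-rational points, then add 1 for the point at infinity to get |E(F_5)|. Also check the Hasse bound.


Affine points = {(0, 2), (0, 3), (1, 0), (3, 1), (3, 4)}; affine count = 5; |E(F_5)| = 6.

Discriminant check: Δ ∝ 4a³ + 27b² = 4·0³ + 27·4² = 4·0 + 27·16 ≡ 2 (mod 5). Nonzero ⇒ E is nonsingular.
For each x ∈ F_5, compute rhs = x³ + 0·x + 4 mod 5, then count y ∈ F_5 with y² ≡ rhs.
  x = 0: rhs = 4, matching y values: 2, 3 (2 points).
  x = 1: rhs = 0, matching y values: 0 (1 points).
  x = 2: rhs = 2, matching y values: none (0 points).
  x = 3: rhs = 1, matching y values: 1, 4 (2 points).
  x = 4: rhs = 3, matching y values: none (0 points).
Total affine count: 5.
Full point count |E(F_5)| = 5 + 1 = 6.
Hasse bound: |6 − (5+1)| = |0| = 0 ≤ 2√5 ≈ 4.4721 ✓.


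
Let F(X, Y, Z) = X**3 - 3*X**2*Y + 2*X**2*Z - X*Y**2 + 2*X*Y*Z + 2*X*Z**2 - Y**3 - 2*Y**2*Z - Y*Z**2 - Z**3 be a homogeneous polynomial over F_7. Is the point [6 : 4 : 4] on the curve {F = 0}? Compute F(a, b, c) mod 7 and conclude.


F(6,4,4) ≡ 5 (mod 7); P is NOT on the curve.

Evaluate F(6, 4, 4) term-by-term (mod 7).
  X**3 ↦ 1·216·1·1 = 216
  -3*X**2*Y ↦ -3·36·4·1 = -432
  2*X**2*Z ↦ 2·36·1·4 = 288
  -X*Y**2 ↦ -1·6·16·1 = -96
  2*X*Y*Z ↦ 2·6·4·4 = 192
  2*X*Z**2 ↦ 2·6·1·16 = 192
  -Y**3 ↦ -1·1·64·1 = -64
  -2*Y**2*Z ↦ -2·1·16·4 = -128
  -Y*Z**2 ↦ -1·1·4·16 = -64
  -Z**3 ↦ -1·1·1·64 = -64
Sum: F(6, 4, 4) = (216) + (-432) + (288) + (-96) + (192) + (192) + (-64) + (-128) + (-64) + (-64) = 40.
Reducing mod 7: 40 ≡ 5 (mod 7).
Since F(a, b, c) ≡ 5 ≠ 0 (mod 7), P does NOT lie on the curve.


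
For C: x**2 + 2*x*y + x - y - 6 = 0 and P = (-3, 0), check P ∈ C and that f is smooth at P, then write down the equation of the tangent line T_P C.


Tangent line at P: -5*x - 7*y - 15 = 0.

Step 1: f(-3, 0) = 0, so P lies on C.
Step 2: partial derivatives
  f_x(x, y) = 2*x + 2*y + 1, f_y(x, y) = 2*x - 1.
  f_x(P) = -5, f_y(P) = -7 (gradient nonzero, so P is smooth).
Step 3: tangent line at P: -5·(x − -3) + -7·(y − 0) = 0.
Expanding: -5*x - 7*y - 15 = 0.


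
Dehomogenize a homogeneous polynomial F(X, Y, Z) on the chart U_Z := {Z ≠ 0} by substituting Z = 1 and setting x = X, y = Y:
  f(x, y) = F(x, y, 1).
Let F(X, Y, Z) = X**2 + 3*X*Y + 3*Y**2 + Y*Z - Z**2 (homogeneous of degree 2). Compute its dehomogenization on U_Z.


f(x, y) = x**2 + 3*x*y + 3*y**2 + y - 1

On U_Z we set Z = 1. Each monomial c·X^i·Y^j·Z^k in F becomes c·x^i·y^j·1^k = c·x^i·y^j.
Substituting Z = 1: F(X, Y, 1) = x**2 + 3*x*y + 3*y**2 + y - 1.
Note: deg(f) ≤ deg(F) = 2; strict inequality happens when F is divisible by Z (lost terms).


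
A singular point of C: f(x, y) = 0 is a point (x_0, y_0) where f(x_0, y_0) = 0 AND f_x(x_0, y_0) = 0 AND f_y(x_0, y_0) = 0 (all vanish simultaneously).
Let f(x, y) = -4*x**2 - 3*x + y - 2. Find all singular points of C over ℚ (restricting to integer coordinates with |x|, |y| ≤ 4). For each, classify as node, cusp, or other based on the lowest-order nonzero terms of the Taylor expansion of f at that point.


No singular points in the scanned grid; C is smooth there.

Compute partial derivatives:
  f_x = -8*x - 3.
  f_y = 1.
f_y = 1 is a nonzero constant, so f_y never vanishes: no point (x, y) can satisfy f = f_x = f_y = 0. In particular no (x, y) ∈ {−4, ..., 4}² is singular; the curve is smooth.


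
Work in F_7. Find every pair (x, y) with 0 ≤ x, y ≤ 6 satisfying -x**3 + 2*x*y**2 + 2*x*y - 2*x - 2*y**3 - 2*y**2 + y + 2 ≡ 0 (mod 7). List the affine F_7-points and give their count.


Affine F_7-points: {(0, 4), (1, 1), (3, 3), (4, 0), (5, 0), (6, 5)}; count = 6.

For each of the 49 pairs (x, y) ∈ F_7², evaluate f(x, y) mod 7. Record the zeros.
  x = 0: [0↦2, 1↦6, 2↦1, 3↦3, 4↦0, 5↦1, 6↦1]  zeros at y ∈ {4}
  x = 1: [0↦6, 1↦0, 2↦3, 3↦3, 4↦2, 5↦2, 6↦5]  zeros at y ∈ {1}
  x = 2: [0↦4, 1↦2, 2↦6, 3↦4, 4↦5, 5↦4, 6↦3]  zeros at y ∈ ∅
  x = 3: [0↦4, 1↦6, 2↦4, 3↦0, 4↦3, 5↦1, 6↦3]  zeros at y ∈ {3}
  x = 4: [0↦0, 1↦6, 2↦5, 3↦6, 4↦4, 5↦1, 6↦6]  zeros at y ∈ {0}
  x = 5: [0↦0, 1↦3, 2↦3, 3↦2, 4↦2, 5↦5, 6↦6]  zeros at y ∈ {0}
  x = 6: [0↦5, 1↦5, 2↦6, 3↦3, 4↦5, 5↦0, 6↦4]  zeros at y ∈ {5}
Collecting zeros: affine points = {(0, 4), (1, 1), (3, 3), (4, 0), (5, 0), (6, 5)}.
Total count |C(F_7)_aff| = 6.


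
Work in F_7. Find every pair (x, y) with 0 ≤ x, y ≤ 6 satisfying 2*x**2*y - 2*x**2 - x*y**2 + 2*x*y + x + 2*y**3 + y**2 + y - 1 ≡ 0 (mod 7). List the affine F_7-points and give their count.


Affine F_7-points: {(0, 2), (0, 4), (1, 5), (2, 0), (2, 1), (2, 3), (3, 2), (6, 5)}; count = 8.

For each of the 49 pairs (x, y) ∈ F_7², evaluate f(x, y) mod 7. Record the zeros.
  x = 0: [0↦6, 1↦3, 2↦0, 3↦2, 4↦0, 5↦6, 6↦4]  zeros at y ∈ {2, 4}
  x = 1: [0↦5, 1↦5, 2↦3, 3↦4, 4↦6, 5↦0, 6↦5]  zeros at y ∈ {5}
  x = 2: [0↦0, 1↦0, 2↦3, 3↦0, 4↦3, 5↦3, 6↦5]  zeros at y ∈ {0, 1, 3}
  x = 3: [0↦5, 1↦2, 2↦0, 3↦4, 4↦5, 5↦1, 6↦4]  zeros at y ∈ {2}
  x = 4: [0↦6, 1↦4, 2↦1, 3↦2, 4↦5, 5↦1, 6↦2]  zeros at y ∈ ∅
  x = 5: [0↦3, 1↦6, 2↦6, 3↦1, 4↦3, 5↦3, 6↦6]  zeros at y ∈ ∅
  x = 6: [0↦3, 1↦1, 2↦1, 3↦1, 4↦6, 5↦0, 6↦2]  zeros at y ∈ {5}
Collecting zeros: affine points = {(0, 2), (0, 4), (1, 5), (2, 0), (2, 1), (2, 3), (3, 2), (6, 5)}.
Total count |C(F_7)_aff| = 8.


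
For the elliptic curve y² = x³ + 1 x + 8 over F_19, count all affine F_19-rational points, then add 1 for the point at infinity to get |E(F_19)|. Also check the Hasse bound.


Affine points = {(3, 0), (4, 0), (5, 9), (5, 10), (7, 4), (7, 15), (9, 9), (9, 10), (10, 7), (10, 12), (11, 1), (11, 18), (12, 0), (14, 7), (14, 12), (15, 4), (15, 15), (16, 4), (16, 15), (17, 6), (17, 13), (18, 5), (18, 14)}; affine count = 23; |E(F_19)| = 24.

Discriminant check: Δ ∝ 4a³ + 27b² = 4·1³ + 27·8² = 4·1 + 27·64 ≡ 3 (mod 19). Nonzero ⇒ E is nonsingular.
For each x ∈ F_19, compute rhs = x³ + 1·x + 8 mod 19, then count y ∈ F_19 with y² ≡ rhs.
  x = 0: rhs = 8, matching y values: none (0 points).
  x = 1: rhs = 10, matching y values: none (0 points).
  x = 2: rhs = 18, matching y values: none (0 points).
  x = 3: rhs = 0, matching y values: 0 (1 points).
  x = 4: rhs = 0, matching y values: 0 (1 points).
  x = 5: rhs = 5, matching y values: 9, 10 (2 points).
  x = 6: rhs = 2, matching y values: none (0 points).
  x = 7: rhs = 16, matching y values: 4, 15 (2 points).
  x = 8: rhs = 15, matching y values: none (0 points).
  x = 9: rhs = 5, matching y values: 9, 10 (2 points).
  x = 10: rhs = 11, matching y values: 7, 12 (2 points).
  x = 11: rhs = 1, matching y values: 1, 18 (2 points).
  x = 12: rhs = 0, matching y values: 0 (1 points).
  x = 13: rhs = 14, matching y values: none (0 points).
  x = 14: rhs = 11, matching y values: 7, 12 (2 points).
  x = 15: rhs = 16, matching y values: 4, 15 (2 points).
  x = 16: rhs = 16, matching y values: 4, 15 (2 points).
  x = 17: rhs = 17, matching y values: 6, 13 (2 points).
  x = 18: rhs = 6, matching y values: 5, 14 (2 points).
Total affine count: 23.
Full point count |E(F_19)| = 23 + 1 = 24.
Hasse bound: |24 − (19+1)| = |4| = 4 ≤ 2√19 ≈ 8.7178 ✓.
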